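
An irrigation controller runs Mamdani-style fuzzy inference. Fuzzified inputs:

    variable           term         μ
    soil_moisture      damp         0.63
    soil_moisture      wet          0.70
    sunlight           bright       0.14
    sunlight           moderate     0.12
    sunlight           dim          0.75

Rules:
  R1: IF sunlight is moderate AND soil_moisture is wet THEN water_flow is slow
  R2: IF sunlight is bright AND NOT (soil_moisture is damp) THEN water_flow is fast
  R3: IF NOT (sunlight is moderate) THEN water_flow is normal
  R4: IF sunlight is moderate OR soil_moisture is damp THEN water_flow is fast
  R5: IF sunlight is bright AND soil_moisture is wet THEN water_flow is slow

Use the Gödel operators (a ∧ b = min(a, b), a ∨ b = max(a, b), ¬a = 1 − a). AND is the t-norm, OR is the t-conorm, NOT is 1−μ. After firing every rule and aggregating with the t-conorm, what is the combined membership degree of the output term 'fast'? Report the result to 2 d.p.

R1: moderate=0.12, wet=0.70; AND[min(a, b)] → w = 0.12
R2: bright=0.14, ¬damp=1−0.63=0.37; AND[min(a, b)] → w = 0.14
R3: ¬moderate=1−0.12=0.88 → w = 0.88
R4: moderate=0.12, damp=0.63; OR[max(a, b)] → w = 0.63
R5: bright=0.14, wet=0.70; AND[min(a, b)] → w = 0.14
Rules with consequent 'fast': {R2, R4} → strengths 0.14, 0.63
Aggregate via t-conorm [max(a, b)]: 0.63

0.63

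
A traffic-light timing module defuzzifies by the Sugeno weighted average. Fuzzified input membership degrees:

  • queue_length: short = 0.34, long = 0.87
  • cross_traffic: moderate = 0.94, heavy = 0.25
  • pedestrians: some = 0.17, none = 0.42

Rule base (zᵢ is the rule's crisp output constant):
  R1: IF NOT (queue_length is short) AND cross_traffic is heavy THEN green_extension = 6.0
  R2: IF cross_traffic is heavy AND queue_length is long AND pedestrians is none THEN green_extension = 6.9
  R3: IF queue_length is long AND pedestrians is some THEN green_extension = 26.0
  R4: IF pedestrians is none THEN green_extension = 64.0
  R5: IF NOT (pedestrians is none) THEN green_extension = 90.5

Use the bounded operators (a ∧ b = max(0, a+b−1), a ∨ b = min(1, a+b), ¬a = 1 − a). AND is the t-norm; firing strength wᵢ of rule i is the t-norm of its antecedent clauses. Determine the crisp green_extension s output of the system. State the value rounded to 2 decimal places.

R1 (z=6.0): ¬short=1−0.34=0.66, heavy=0.25; AND[max(0, a+b−1)] → w = 0.00
R2 (z=6.9): heavy=0.25, long=0.87, none=0.42; AND[max(0, a+b−1)] → w = 0.00
R3 (z=26.0): long=0.87, some=0.17; AND[max(0, a+b−1)] → w = 0.04
R4 (z=64.0): none=0.42 → w = 0.42
R5 (z=90.5): ¬none=1−0.42=0.58 → w = 0.58
Weighted average = (0.00·6.0 + 0.00·6.9 + 0.04·26.0 + 0.42·64.0 + 0.58·90.5) / (0.00 + 0.00 + 0.04 + 0.42 + 0.58)
  = 80.4100 / 1.0400 = 77.32

77.32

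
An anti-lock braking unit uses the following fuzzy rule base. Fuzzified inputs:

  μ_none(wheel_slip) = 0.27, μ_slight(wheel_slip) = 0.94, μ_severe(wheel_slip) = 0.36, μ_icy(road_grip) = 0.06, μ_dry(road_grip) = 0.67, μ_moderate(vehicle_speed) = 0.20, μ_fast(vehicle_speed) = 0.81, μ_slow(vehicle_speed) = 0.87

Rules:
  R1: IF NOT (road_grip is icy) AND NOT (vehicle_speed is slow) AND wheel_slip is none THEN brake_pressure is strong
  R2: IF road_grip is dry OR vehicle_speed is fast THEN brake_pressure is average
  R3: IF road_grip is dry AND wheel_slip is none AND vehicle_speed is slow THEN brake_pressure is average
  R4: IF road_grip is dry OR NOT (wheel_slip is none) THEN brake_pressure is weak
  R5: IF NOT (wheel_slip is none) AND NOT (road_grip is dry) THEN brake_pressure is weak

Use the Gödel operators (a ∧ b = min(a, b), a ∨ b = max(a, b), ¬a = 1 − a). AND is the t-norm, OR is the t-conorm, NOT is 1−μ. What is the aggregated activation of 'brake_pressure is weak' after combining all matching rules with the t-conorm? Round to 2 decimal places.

R1: ¬icy=1−0.06=0.94, ¬slow=1−0.87=0.13, none=0.27; AND[min(a, b)] → w = 0.13
R2: dry=0.67, fast=0.81; OR[max(a, b)] → w = 0.81
R3: dry=0.67, none=0.27, slow=0.87; AND[min(a, b)] → w = 0.27
R4: dry=0.67, ¬none=1−0.27=0.73; OR[max(a, b)] → w = 0.73
R5: ¬none=1−0.27=0.73, ¬dry=1−0.67=0.33; AND[min(a, b)] → w = 0.33
Rules with consequent 'weak': {R4, R5} → strengths 0.73, 0.33
Aggregate via t-conorm [max(a, b)]: 0.73

0.73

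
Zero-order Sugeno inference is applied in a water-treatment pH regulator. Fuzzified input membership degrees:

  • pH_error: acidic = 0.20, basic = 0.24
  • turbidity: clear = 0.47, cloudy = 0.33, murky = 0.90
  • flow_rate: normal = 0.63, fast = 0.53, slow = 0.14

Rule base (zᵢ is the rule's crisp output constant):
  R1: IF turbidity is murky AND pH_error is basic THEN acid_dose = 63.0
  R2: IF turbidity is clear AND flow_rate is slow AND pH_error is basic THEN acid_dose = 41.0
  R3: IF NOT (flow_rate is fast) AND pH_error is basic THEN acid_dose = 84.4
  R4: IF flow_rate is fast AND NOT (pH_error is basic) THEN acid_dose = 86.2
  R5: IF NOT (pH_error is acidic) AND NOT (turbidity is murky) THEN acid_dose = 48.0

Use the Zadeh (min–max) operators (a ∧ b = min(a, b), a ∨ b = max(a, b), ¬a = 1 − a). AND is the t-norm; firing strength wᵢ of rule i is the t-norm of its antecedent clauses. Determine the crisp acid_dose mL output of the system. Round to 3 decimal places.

R1 (z=63.0): murky=0.90, basic=0.24; AND[min(a, b)] → w = 0.24
R2 (z=41.0): clear=0.47, slow=0.14, basic=0.24; AND[min(a, b)] → w = 0.14
R3 (z=84.4): ¬fast=1−0.53=0.47, basic=0.24; AND[min(a, b)] → w = 0.24
R4 (z=86.2): fast=0.53, ¬basic=1−0.24=0.76; AND[min(a, b)] → w = 0.53
R5 (z=48.0): ¬acidic=1−0.20=0.80, ¬murky=1−0.90=0.10; AND[min(a, b)] → w = 0.10
Weighted average = (0.24·63.0 + 0.14·41.0 + 0.24·84.4 + 0.53·86.2 + 0.10·48.0) / (0.24 + 0.14 + 0.24 + 0.53 + 0.10)
  = 91.6020 / 1.2500 = 73.282

73.282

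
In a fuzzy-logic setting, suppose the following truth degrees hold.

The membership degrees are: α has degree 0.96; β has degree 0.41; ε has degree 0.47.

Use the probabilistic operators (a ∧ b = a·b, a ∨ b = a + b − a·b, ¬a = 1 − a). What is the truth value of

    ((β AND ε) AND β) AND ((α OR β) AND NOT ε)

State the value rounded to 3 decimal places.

0.041

β AND ε = a·b on (0.4100, 0.4700) = 0.1927
(β AND ε) AND β = a·b on (0.1927, 0.4100) = 0.0790
α OR β = a + b − a·b on (0.9600, 0.4100) = 0.9764
NOT ε = 1 − 0.4700 = 0.5300
(α OR β) AND NOT ε = a·b on (0.9764, 0.5300) = 0.5175
((β AND ε) AND β) AND ((α OR β) AND NOT ε) = a·b on (0.0790, 0.5175) = 0.0409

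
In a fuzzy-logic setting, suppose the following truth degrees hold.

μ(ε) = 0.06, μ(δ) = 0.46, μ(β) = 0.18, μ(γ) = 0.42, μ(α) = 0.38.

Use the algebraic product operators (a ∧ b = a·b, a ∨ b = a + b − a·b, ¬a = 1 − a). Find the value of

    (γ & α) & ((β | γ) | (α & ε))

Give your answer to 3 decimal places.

0.085

γ & α = a·b on (0.4200, 0.3800) = 0.1596
β | γ = a + b − a·b on (0.1800, 0.4200) = 0.5244
α & ε = a·b on (0.3800, 0.0600) = 0.0228
(β | γ) | (α & ε) = a + b − a·b on (0.5244, 0.0228) = 0.5352
(γ & α) & ((β | γ) | (α & ε)) = a·b on (0.1596, 0.5352) = 0.0854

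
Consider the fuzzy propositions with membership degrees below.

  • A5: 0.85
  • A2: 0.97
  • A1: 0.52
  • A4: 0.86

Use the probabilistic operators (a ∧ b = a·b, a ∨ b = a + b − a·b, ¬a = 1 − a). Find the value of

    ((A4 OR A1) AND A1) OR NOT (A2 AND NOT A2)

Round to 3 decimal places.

A4 OR A1 = a + b − a·b on (0.8600, 0.5200) = 0.9328
(A4 OR A1) AND A1 = a·b on (0.9328, 0.5200) = 0.4851
NOT A2 = 1 − 0.9700 = 0.0300
A2 AND NOT A2 = a·b on (0.9700, 0.0300) = 0.0291
NOT (A2 AND NOT A2) = 1 − 0.0291 = 0.9709
((A4 OR A1) AND A1) OR NOT (A2 AND NOT A2) = a + b − a·b on (0.4851, 0.9709) = 0.9850

0.985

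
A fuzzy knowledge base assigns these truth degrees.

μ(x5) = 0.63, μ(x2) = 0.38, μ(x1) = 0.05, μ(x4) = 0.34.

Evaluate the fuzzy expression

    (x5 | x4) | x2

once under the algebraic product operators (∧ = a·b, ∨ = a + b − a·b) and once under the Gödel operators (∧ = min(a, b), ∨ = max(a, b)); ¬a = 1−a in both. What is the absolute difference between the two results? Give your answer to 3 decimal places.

0.219

Under algebraic product:
  x5 | x4 = a + b − a·b on (0.6300, 0.3400) = 0.7558
  (x5 | x4) | x2 = a + b − a·b on (0.7558, 0.3800) = 0.8486
  → value = 0.8486
Under Gödel:
  x5 | x4 = max(a, b) on (0.63, 0.34) = 0.63
  (x5 | x4) | x2 = max(a, b) on (0.63, 0.38) = 0.63
  → value = 0.6300
|0.8486 − 0.6300| = 0.219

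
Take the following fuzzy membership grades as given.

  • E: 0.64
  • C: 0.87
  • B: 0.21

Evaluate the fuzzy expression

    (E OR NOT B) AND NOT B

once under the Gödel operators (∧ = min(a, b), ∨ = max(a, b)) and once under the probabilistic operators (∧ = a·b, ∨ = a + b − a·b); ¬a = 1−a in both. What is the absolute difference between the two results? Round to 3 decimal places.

0.060

Under Gödel:
  NOT B = 1 − 0.21 = 0.79
  E OR NOT B = max(a, b) on (0.64, 0.79) = 0.79
  NOT B = 1 − 0.21 = 0.79
  (E OR NOT B) AND NOT B = min(a, b) on (0.79, 0.79) = 0.79
  → value = 0.7900
Under probabilistic:
  NOT B = 1 − 0.2100 = 0.7900
  E OR NOT B = a + b − a·b on (0.6400, 0.7900) = 0.9244
  NOT B = 1 − 0.2100 = 0.7900
  (E OR NOT B) AND NOT B = a·b on (0.9244, 0.7900) = 0.7303
  → value = 0.7303
|0.7900 − 0.7303| = 0.060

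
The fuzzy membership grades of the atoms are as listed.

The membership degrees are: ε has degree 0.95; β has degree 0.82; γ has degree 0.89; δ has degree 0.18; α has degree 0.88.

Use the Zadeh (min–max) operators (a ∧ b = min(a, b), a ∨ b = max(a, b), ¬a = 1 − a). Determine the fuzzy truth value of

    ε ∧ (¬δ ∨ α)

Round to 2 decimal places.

¬δ = 1 − 0.18 = 0.82
¬δ ∨ α = max(a, b) on (0.82, 0.88) = 0.88
ε ∧ (¬δ ∨ α) = min(a, b) on (0.95, 0.88) = 0.88

0.88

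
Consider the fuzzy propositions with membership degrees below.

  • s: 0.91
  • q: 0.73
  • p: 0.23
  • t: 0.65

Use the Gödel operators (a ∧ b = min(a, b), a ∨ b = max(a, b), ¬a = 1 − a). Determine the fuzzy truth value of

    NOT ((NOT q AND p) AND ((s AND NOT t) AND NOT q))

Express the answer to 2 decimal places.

NOT q = 1 − 0.73 = 0.27
NOT q AND p = min(a, b) on (0.27, 0.23) = 0.23
NOT t = 1 − 0.65 = 0.35
s AND NOT t = min(a, b) on (0.91, 0.35) = 0.35
NOT q = 1 − 0.73 = 0.27
(s AND NOT t) AND NOT q = min(a, b) on (0.35, 0.27) = 0.27
(NOT q AND p) AND ((s AND NOT t) AND NOT q) = min(a, b) on (0.23, 0.27) = 0.23
NOT ((NOT q AND p) AND ((s AND NOT t) AND NOT q)) = 1 − 0.23 = 0.77

0.77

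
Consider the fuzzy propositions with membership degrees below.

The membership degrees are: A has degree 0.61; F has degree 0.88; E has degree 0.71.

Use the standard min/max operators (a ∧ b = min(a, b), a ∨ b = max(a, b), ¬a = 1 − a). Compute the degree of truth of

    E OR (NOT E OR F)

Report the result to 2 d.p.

NOT E = 1 − 0.71 = 0.29
NOT E OR F = max(a, b) on (0.29, 0.88) = 0.88
E OR (NOT E OR F) = max(a, b) on (0.71, 0.88) = 0.88

0.88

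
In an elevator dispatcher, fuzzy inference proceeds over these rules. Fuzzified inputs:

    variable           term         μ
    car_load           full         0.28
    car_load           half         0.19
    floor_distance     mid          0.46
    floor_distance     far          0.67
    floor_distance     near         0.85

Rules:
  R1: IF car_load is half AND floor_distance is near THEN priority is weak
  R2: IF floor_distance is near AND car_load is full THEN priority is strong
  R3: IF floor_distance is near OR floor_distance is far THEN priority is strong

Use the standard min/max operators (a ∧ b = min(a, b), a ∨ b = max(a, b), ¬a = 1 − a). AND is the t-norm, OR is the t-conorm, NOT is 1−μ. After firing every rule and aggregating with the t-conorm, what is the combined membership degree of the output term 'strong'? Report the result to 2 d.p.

0.85

R1: half=0.19, near=0.85; AND[min(a, b)] → w = 0.19
R2: near=0.85, full=0.28; AND[min(a, b)] → w = 0.28
R3: near=0.85, far=0.67; OR[max(a, b)] → w = 0.85
Rules with consequent 'strong': {R2, R3} → strengths 0.28, 0.85
Aggregate via t-conorm [max(a, b)]: 0.85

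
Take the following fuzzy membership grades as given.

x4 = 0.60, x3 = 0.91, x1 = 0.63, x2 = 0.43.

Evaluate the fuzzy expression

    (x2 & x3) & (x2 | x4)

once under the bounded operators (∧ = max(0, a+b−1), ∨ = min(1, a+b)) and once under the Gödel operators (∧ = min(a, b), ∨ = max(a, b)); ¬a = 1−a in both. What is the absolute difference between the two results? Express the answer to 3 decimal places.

0.090

Under bounded:
  x2 & x3 = max(0, a+b−1) on (0.43, 0.91) = 0.34
  x2 | x4 = min(1, a+b) on (0.43, 0.60) = 1.00
  (x2 & x3) & (x2 | x4) = max(0, a+b−1) on (0.34, 1.00) = 0.34
  → value = 0.3400
Under Gödel:
  x2 & x3 = min(a, b) on (0.43, 0.91) = 0.43
  x2 | x4 = max(a, b) on (0.43, 0.60) = 0.60
  (x2 & x3) & (x2 | x4) = min(a, b) on (0.43, 0.60) = 0.43
  → value = 0.4300
|0.3400 − 0.4300| = 0.090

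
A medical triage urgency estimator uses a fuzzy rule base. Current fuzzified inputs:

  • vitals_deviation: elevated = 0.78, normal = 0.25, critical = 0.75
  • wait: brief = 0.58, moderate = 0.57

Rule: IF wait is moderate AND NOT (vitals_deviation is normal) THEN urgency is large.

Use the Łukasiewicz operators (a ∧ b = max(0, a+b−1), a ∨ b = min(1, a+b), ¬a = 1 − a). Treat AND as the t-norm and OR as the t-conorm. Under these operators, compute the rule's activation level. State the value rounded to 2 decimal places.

firing strength: moderate=0.57, ¬normal=1−0.25=0.75; AND[max(0, a+b−1)] → w = 0.32

0.32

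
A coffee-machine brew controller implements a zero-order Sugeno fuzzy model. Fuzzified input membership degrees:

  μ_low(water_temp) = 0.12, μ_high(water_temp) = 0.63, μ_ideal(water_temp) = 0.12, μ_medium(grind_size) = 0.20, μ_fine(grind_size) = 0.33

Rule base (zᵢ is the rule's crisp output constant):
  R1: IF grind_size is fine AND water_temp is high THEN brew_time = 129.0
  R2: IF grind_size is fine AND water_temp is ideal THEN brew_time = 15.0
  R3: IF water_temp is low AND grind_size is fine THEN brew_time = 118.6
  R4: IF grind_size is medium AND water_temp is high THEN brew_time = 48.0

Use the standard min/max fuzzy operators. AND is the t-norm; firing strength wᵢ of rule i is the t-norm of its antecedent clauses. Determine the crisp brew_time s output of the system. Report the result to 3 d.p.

88.574

R1 (z=129.0): fine=0.33, high=0.63; AND[min(a, b)] → w = 0.33
R2 (z=15.0): fine=0.33, ideal=0.12; AND[min(a, b)] → w = 0.12
R3 (z=118.6): low=0.12, fine=0.33; AND[min(a, b)] → w = 0.12
R4 (z=48.0): medium=0.20, high=0.63; AND[min(a, b)] → w = 0.20
Weighted average = (0.33·129.0 + 0.12·15.0 + 0.12·118.6 + 0.20·48.0) / (0.33 + 0.12 + 0.12 + 0.20)
  = 68.2020 / 0.7700 = 88.574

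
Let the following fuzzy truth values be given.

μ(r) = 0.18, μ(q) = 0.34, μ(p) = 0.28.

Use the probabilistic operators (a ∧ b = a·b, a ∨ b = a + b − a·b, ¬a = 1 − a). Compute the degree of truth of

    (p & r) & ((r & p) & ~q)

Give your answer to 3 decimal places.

p & r = a·b on (0.2800, 0.1800) = 0.0504
r & p = a·b on (0.1800, 0.2800) = 0.0504
~q = 1 − 0.3400 = 0.6600
(r & p) & ~q = a·b on (0.0504, 0.6600) = 0.0333
(p & r) & ((r & p) & ~q) = a·b on (0.0504, 0.0333) = 0.0017

0.002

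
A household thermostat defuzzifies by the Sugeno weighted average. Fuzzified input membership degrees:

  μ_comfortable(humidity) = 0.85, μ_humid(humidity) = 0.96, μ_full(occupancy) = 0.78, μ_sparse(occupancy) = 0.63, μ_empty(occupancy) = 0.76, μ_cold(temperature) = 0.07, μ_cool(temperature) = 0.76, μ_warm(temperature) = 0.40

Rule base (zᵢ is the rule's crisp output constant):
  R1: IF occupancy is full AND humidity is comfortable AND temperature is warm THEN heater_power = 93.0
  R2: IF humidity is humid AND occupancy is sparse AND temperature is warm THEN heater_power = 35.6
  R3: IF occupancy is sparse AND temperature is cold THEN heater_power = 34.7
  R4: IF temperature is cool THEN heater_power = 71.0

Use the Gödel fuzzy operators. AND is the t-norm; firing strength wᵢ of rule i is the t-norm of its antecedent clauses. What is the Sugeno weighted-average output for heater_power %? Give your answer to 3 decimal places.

66.153

R1 (z=93.0): full=0.78, comfortable=0.85, warm=0.40; AND[min(a, b)] → w = 0.40
R2 (z=35.6): humid=0.96, sparse=0.63, warm=0.40; AND[min(a, b)] → w = 0.40
R3 (z=34.7): sparse=0.63, cold=0.07; AND[min(a, b)] → w = 0.07
R4 (z=71.0): cool=0.76 → w = 0.76
Weighted average = (0.40·93.0 + 0.40·35.6 + 0.07·34.7 + 0.76·71.0) / (0.40 + 0.40 + 0.07 + 0.76)
  = 107.8290 / 1.6300 = 66.153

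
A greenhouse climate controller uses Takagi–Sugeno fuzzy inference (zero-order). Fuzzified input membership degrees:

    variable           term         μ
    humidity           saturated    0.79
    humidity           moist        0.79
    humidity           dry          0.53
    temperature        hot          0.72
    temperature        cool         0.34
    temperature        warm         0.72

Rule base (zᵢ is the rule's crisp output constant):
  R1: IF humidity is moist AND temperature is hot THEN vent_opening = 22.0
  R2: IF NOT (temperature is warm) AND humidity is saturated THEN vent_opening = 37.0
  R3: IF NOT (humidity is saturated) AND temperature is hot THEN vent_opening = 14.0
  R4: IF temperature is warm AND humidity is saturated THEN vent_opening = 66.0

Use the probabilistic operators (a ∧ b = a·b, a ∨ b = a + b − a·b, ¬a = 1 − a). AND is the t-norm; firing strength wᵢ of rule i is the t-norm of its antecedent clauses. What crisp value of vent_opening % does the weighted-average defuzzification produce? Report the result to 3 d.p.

R1 (z=22.0): moist=0.79, hot=0.72; AND[a·b] → w = 0.5688
R2 (z=37.0): ¬warm=1−0.72=0.28, saturated=0.79; AND[a·b] → w = 0.2212
R3 (z=14.0): ¬saturated=1−0.79=0.21, hot=0.72; AND[a·b] → w = 0.1512
R4 (z=66.0): warm=0.72, saturated=0.79; AND[a·b] → w = 0.5688
Weighted average = (0.5688·22.0 + 0.2212·37.0 + 0.1512·14.0 + 0.5688·66.0) / (0.5688 + 0.2212 + 0.1512 + 0.5688)
  = 60.3556 / 1.5100 = 39.971

39.971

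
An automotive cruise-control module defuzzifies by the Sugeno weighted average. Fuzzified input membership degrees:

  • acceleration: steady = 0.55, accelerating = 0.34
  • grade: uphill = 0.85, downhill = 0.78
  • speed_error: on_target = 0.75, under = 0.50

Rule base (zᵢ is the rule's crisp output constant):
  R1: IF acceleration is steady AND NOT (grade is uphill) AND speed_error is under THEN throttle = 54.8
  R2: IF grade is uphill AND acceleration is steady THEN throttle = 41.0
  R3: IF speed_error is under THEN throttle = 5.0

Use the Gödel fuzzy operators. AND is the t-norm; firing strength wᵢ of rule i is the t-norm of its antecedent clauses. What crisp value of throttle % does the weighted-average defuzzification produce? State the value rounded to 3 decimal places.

R1 (z=54.8): steady=0.55, ¬uphill=1−0.85=0.15, under=0.50; AND[min(a, b)] → w = 0.15
R2 (z=41.0): uphill=0.85, steady=0.55; AND[min(a, b)] → w = 0.55
R3 (z=5.0): under=0.50 → w = 0.50
Weighted average = (0.15·54.8 + 0.55·41.0 + 0.50·5.0) / (0.15 + 0.55 + 0.50)
  = 33.2700 / 1.2000 = 27.725

27.725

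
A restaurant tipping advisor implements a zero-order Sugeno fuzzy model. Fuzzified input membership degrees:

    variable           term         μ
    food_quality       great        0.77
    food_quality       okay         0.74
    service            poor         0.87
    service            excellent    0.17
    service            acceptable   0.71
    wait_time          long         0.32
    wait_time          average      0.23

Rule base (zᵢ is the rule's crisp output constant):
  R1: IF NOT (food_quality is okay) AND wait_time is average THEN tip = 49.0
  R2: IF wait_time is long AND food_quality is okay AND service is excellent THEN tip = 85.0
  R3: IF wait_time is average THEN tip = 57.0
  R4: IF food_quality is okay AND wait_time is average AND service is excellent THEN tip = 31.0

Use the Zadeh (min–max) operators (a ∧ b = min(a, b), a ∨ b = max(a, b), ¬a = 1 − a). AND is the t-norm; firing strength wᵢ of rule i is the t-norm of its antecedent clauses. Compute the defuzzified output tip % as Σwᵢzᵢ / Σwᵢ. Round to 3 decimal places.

R1 (z=49.0): ¬okay=1−0.74=0.26, average=0.23; AND[min(a, b)] → w = 0.23
R2 (z=85.0): long=0.32, okay=0.74, excellent=0.17; AND[min(a, b)] → w = 0.17
R3 (z=57.0): average=0.23 → w = 0.23
R4 (z=31.0): okay=0.74, average=0.23, excellent=0.17; AND[min(a, b)] → w = 0.17
Weighted average = (0.23·49.0 + 0.17·85.0 + 0.23·57.0 + 0.17·31.0) / (0.23 + 0.17 + 0.23 + 0.17)
  = 44.1000 / 0.8000 = 55.125

55.125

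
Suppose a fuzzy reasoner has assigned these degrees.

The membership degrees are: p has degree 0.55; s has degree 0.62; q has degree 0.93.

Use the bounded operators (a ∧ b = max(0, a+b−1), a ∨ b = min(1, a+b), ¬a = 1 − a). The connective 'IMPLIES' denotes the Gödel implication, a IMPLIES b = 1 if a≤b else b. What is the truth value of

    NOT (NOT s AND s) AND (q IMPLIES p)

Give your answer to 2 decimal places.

0.55

NOT s = 1 − 0.62 = 0.38
NOT s AND s = max(0, a+b−1) on (0.38, 0.62) = 0.00
NOT (NOT s AND s) = 1 − 0.00 = 1.00
q IMPLIES p  [Gödel: 1 if a≤b else b] with a=0.93, b=0.55 → 0.55
NOT (NOT s AND s) AND (q IMPLIES p) = max(0, a+b−1) on (1.00, 0.55) = 0.55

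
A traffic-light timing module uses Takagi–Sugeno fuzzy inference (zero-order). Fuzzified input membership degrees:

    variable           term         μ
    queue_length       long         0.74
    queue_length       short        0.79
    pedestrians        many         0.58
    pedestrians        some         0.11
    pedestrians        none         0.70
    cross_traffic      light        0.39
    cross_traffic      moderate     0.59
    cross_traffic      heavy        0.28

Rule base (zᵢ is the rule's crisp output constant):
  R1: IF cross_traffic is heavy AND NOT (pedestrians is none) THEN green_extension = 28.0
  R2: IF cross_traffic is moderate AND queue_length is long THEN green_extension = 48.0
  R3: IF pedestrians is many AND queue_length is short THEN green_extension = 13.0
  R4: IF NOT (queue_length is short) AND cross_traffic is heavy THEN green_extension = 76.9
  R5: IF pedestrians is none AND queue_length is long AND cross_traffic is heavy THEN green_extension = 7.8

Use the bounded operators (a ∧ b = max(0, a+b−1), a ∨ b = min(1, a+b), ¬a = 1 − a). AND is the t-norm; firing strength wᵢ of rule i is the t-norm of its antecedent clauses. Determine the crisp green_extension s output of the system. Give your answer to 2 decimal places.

29.50

R1 (z=28.0): heavy=0.28, ¬none=1−0.70=0.30; AND[max(0, a+b−1)] → w = 0.00
R2 (z=48.0): moderate=0.59, long=0.74; AND[max(0, a+b−1)] → w = 0.33
R3 (z=13.0): many=0.58, short=0.79; AND[max(0, a+b−1)] → w = 0.37
R4 (z=76.9): ¬short=1−0.79=0.21, heavy=0.28; AND[max(0, a+b−1)] → w = 0.00
R5 (z=7.8): none=0.70, long=0.74, heavy=0.28; AND[max(0, a+b−1)] → w = 0.00
Weighted average = (0.00·28.0 + 0.33·48.0 + 0.37·13.0 + 0.00·76.9 + 0.00·7.8) / (0.00 + 0.33 + 0.37 + 0.00 + 0.00)
  = 20.6500 / 0.7000 = 29.50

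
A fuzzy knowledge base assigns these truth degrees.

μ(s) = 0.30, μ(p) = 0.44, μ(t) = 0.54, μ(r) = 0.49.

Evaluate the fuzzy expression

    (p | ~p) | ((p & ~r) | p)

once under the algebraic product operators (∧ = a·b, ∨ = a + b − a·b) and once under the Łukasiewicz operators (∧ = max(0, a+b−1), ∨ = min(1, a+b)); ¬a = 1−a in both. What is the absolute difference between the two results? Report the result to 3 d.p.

0.107

Under algebraic product:
  ~p = 1 − 0.4400 = 0.5600
  p | ~p = a + b − a·b on (0.4400, 0.5600) = 0.7536
  ~r = 1 − 0.4900 = 0.5100
  p & ~r = a·b on (0.4400, 0.5100) = 0.2244
  (p & ~r) | p = a + b − a·b on (0.2244, 0.4400) = 0.5657
  (p | ~p) | ((p & ~r) | p) = a + b − a·b on (0.7536, 0.5657) = 0.8930
  → value = 0.8930
Under Łukasiewicz:
  ~p = 1 − 0.44 = 0.56
  p | ~p = min(1, a+b) on (0.44, 0.56) = 1.00
  ~r = 1 − 0.49 = 0.51
  p & ~r = max(0, a+b−1) on (0.44, 0.51) = 0.00
  (p & ~r) | p = min(1, a+b) on (0.00, 0.44) = 0.44
  (p | ~p) | ((p & ~r) | p) = min(1, a+b) on (1.00, 0.44) = 1.00
  → value = 1.0000
|0.8930 − 1.0000| = 0.107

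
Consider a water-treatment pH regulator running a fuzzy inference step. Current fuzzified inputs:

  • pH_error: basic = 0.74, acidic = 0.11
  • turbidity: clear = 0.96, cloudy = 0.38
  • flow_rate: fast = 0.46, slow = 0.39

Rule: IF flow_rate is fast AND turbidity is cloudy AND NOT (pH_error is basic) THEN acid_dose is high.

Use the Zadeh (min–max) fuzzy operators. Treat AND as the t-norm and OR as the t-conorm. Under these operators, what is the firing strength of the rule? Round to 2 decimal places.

0.26

firing strength: fast=0.46, cloudy=0.38, ¬basic=1−0.74=0.26; AND[min(a, b)] → w = 0.26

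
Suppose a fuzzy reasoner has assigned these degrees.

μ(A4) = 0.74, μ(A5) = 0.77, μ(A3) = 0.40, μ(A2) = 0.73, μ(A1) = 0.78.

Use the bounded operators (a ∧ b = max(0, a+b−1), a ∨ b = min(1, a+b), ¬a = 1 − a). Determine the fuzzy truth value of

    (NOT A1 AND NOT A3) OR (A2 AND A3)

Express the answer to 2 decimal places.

0.13

NOT A1 = 1 − 0.78 = 0.22
NOT A3 = 1 − 0.40 = 0.60
NOT A1 AND NOT A3 = max(0, a+b−1) on (0.22, 0.60) = 0.00
A2 AND A3 = max(0, a+b−1) on (0.73, 0.40) = 0.13
(NOT A1 AND NOT A3) OR (A2 AND A3) = min(1, a+b) on (0.00, 0.13) = 0.13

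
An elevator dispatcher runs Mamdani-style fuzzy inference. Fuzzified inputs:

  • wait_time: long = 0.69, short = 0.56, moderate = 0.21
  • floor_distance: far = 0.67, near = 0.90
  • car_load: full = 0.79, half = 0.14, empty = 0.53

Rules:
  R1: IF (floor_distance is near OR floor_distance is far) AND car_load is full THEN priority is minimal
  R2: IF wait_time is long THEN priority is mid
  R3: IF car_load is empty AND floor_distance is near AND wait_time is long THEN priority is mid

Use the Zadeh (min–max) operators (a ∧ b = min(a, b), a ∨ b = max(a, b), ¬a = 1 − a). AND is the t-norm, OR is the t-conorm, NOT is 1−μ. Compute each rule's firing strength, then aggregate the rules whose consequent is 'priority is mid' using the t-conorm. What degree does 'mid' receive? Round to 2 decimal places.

R1: (near=0.90 OR far=0.67) = 0.90; AND[min(a, b)] with full=0.79 → w = 0.79
R2: long=0.69 → w = 0.69
R3: empty=0.53, near=0.90, long=0.69; AND[min(a, b)] → w = 0.53
Rules with consequent 'mid': {R2, R3} → strengths 0.69, 0.53
Aggregate via t-conorm [max(a, b)]: 0.69

0.69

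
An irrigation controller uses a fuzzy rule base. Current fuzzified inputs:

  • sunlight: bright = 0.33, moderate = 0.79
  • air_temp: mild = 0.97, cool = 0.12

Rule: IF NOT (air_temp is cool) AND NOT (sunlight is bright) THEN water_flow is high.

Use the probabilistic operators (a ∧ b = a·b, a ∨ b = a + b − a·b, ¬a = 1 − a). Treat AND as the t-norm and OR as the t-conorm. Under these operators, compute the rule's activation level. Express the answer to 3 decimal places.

firing strength: ¬cool=1−0.12=0.88, ¬bright=1−0.33=0.67; AND[a·b] → w = 0.5896

0.590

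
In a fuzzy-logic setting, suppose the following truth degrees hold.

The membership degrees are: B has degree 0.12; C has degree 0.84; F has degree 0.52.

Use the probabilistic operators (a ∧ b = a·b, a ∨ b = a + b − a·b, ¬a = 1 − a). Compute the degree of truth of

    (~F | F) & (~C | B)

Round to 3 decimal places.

~F = 1 − 0.5200 = 0.4800
~F | F = a + b − a·b on (0.4800, 0.5200) = 0.7504
~C = 1 − 0.8400 = 0.1600
~C | B = a + b − a·b on (0.1600, 0.1200) = 0.2608
(~F | F) & (~C | B) = a·b on (0.7504, 0.2608) = 0.1957

0.196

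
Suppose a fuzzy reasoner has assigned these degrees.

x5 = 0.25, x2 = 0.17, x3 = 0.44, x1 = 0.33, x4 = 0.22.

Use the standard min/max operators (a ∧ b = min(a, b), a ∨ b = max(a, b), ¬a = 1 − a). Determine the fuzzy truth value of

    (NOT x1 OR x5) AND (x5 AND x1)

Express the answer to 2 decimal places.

NOT x1 = 1 − 0.33 = 0.67
NOT x1 OR x5 = max(a, b) on (0.67, 0.25) = 0.67
x5 AND x1 = min(a, b) on (0.25, 0.33) = 0.25
(NOT x1 OR x5) AND (x5 AND x1) = min(a, b) on (0.67, 0.25) = 0.25

0.25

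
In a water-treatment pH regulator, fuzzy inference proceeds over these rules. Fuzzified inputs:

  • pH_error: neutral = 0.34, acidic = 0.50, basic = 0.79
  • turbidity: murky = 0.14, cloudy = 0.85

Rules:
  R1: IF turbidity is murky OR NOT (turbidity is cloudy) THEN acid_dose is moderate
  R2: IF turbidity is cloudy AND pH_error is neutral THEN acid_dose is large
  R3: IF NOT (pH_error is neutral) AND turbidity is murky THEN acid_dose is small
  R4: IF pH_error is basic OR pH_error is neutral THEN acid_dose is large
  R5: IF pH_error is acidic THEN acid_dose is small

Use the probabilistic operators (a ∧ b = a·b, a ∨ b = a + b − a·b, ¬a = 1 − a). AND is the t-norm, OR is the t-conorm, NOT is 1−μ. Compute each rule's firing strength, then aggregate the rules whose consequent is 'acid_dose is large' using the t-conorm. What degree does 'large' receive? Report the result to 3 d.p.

R1: murky=0.14, ¬cloudy=1−0.85=0.15; OR[a + b − a·b] → w = 0.2690
R2: cloudy=0.85, neutral=0.34; AND[a·b] → w = 0.2890
R3: ¬neutral=1−0.34=0.66, murky=0.14; AND[a·b] → w = 0.0924
R4: basic=0.79, neutral=0.34; OR[a + b − a·b] → w = 0.8614
R5: acidic=0.50 → w = 0.5000
Rules with consequent 'large': {R2, R4} → strengths 0.2890, 0.8614
Aggregate via t-conorm [a + b − a·b]: 0.9015

0.901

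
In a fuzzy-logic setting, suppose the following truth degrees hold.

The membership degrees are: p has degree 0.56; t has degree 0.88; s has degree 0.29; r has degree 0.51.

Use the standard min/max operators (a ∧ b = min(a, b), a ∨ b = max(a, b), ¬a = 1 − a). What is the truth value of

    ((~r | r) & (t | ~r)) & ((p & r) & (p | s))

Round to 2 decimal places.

0.51

~r = 1 − 0.51 = 0.49
~r | r = max(a, b) on (0.49, 0.51) = 0.51
~r = 1 − 0.51 = 0.49
t | ~r = max(a, b) on (0.88, 0.49) = 0.88
(~r | r) & (t | ~r) = min(a, b) on (0.51, 0.88) = 0.51
p & r = min(a, b) on (0.56, 0.51) = 0.51
p | s = max(a, b) on (0.56, 0.29) = 0.56
(p & r) & (p | s) = min(a, b) on (0.51, 0.56) = 0.51
((~r | r) & (t | ~r)) & ((p & r) & (p | s)) = min(a, b) on (0.51, 0.51) = 0.51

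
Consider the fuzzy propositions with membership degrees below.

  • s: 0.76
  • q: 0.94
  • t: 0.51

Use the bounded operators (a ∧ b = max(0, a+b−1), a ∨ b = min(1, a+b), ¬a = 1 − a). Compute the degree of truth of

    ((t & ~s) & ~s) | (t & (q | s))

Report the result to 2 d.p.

0.51

~s = 1 − 0.76 = 0.24
t & ~s = max(0, a+b−1) on (0.51, 0.24) = 0.00
~s = 1 − 0.76 = 0.24
(t & ~s) & ~s = max(0, a+b−1) on (0.00, 0.24) = 0.00
q | s = min(1, a+b) on (0.94, 0.76) = 1.00
t & (q | s) = max(0, a+b−1) on (0.51, 1.00) = 0.51
((t & ~s) & ~s) | (t & (q | s)) = min(1, a+b) on (0.00, 0.51) = 0.51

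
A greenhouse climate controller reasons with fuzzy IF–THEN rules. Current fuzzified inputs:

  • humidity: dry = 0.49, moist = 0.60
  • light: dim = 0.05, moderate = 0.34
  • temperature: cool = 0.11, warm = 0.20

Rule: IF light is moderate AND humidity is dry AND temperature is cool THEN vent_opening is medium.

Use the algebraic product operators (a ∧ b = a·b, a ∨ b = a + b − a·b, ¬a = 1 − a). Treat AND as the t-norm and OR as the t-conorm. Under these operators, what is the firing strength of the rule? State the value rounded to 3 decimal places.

firing strength: moderate=0.34, dry=0.49, cool=0.11; AND[a·b] → w = 0.0183

0.018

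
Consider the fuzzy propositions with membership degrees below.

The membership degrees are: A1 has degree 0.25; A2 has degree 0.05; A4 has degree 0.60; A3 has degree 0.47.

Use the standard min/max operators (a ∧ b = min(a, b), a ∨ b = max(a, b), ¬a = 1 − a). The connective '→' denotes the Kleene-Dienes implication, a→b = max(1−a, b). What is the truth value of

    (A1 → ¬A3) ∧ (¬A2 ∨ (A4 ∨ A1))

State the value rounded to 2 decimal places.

¬A3 = 1 − 0.47 = 0.53
A1 → ¬A3  [Kleene-Dienes: max(1−a, b)] with a=0.25, b=0.53 → 0.75
¬A2 = 1 − 0.05 = 0.95
A4 ∨ A1 = max(a, b) on (0.60, 0.25) = 0.60
¬A2 ∨ (A4 ∨ A1) = max(a, b) on (0.95, 0.60) = 0.95
(A1 → ¬A3) ∧ (¬A2 ∨ (A4 ∨ A1)) = min(a, b) on (0.75, 0.95) = 0.75

0.75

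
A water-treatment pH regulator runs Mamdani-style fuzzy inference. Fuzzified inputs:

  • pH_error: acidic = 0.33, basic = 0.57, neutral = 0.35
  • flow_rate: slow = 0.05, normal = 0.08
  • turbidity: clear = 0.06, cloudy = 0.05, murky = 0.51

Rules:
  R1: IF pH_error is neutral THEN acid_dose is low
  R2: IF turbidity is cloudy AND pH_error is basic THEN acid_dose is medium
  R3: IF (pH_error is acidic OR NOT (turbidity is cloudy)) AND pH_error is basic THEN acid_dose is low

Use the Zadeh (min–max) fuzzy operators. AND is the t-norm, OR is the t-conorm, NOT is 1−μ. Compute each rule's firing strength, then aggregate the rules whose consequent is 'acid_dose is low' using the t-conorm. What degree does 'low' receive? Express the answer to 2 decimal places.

0.57

R1: neutral=0.35 → w = 0.35
R2: cloudy=0.05, basic=0.57; AND[min(a, b)] → w = 0.05
R3: (acidic=0.33 OR ¬cloudy=1−0.05=0.95) = 0.95; AND[min(a, b)] with basic=0.57 → w = 0.57
Rules with consequent 'low': {R1, R3} → strengths 0.35, 0.57
Aggregate via t-conorm [max(a, b)]: 0.57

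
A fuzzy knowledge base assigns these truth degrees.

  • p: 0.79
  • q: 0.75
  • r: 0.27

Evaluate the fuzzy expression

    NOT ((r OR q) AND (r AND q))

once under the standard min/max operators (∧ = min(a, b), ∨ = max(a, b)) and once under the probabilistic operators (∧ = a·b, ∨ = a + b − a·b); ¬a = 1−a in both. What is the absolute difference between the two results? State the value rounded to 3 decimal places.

Under standard min/max:
  r OR q = max(a, b) on (0.27, 0.75) = 0.75
  r AND q = min(a, b) on (0.27, 0.75) = 0.27
  (r OR q) AND (r AND q) = min(a, b) on (0.75, 0.27) = 0.27
  NOT ((r OR q) AND (r AND q)) = 1 − 0.27 = 0.73
  → value = 0.7300
Under probabilistic:
  r OR q = a + b − a·b on (0.2700, 0.7500) = 0.8175
  r AND q = a·b on (0.2700, 0.7500) = 0.2025
  (r OR q) AND (r AND q) = a·b on (0.8175, 0.2025) = 0.1655
  NOT ((r OR q) AND (r AND q)) = 1 − 0.1655 = 0.8345
  → value = 0.8345
|0.7300 − 0.8345| = 0.104

0.104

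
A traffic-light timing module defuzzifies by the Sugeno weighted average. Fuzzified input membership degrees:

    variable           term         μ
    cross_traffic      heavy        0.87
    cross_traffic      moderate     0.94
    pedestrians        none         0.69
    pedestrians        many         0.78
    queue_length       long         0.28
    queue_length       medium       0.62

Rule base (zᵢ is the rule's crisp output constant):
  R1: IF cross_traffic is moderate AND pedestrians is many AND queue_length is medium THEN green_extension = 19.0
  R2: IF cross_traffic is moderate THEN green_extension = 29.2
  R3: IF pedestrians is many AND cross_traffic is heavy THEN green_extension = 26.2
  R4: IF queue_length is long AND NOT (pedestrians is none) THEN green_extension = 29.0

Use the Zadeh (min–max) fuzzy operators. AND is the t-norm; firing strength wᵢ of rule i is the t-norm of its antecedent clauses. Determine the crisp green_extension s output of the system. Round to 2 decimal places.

25.87

R1 (z=19.0): moderate=0.94, many=0.78, medium=0.62; AND[min(a, b)] → w = 0.62
R2 (z=29.2): moderate=0.94 → w = 0.94
R3 (z=26.2): many=0.78, heavy=0.87; AND[min(a, b)] → w = 0.78
R4 (z=29.0): long=0.28, ¬none=1−0.69=0.31; AND[min(a, b)] → w = 0.28
Weighted average = (0.62·19.0 + 0.94·29.2 + 0.78·26.2 + 0.28·29.0) / (0.62 + 0.94 + 0.78 + 0.28)
  = 67.7840 / 2.6200 = 25.87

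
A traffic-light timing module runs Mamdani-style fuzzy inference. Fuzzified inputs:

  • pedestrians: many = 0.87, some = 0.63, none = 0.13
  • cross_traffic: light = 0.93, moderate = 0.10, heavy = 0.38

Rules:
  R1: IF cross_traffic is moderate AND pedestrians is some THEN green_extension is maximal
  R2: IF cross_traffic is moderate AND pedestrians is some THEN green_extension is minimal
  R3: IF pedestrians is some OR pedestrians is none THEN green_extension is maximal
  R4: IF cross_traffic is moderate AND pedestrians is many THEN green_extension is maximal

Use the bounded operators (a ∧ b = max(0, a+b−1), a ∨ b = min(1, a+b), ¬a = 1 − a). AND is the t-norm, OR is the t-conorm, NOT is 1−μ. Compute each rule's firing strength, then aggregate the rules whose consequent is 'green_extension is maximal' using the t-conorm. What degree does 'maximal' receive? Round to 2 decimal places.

R1: moderate=0.10, some=0.63; AND[max(0, a+b−1)] → w = 0.00
R2: moderate=0.10, some=0.63; AND[max(0, a+b−1)] → w = 0.00
R3: some=0.63, none=0.13; OR[min(1, a+b)] → w = 0.76
R4: moderate=0.10, many=0.87; AND[max(0, a+b−1)] → w = 0.00
Rules with consequent 'maximal': {R1, R3, R4} → strengths 0.00, 0.76, 0.00
Aggregate via t-conorm [min(1, a+b)]: 0.76

0.76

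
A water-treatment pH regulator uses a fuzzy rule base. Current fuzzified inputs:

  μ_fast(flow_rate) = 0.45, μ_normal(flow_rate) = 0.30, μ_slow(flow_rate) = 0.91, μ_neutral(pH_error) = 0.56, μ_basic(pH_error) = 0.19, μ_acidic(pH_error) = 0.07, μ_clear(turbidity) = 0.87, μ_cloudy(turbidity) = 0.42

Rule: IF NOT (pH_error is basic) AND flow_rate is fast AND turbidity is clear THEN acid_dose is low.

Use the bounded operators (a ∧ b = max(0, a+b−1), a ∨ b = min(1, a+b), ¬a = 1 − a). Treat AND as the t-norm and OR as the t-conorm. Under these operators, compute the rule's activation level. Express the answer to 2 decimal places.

firing strength: ¬basic=1−0.19=0.81, fast=0.45, clear=0.87; AND[max(0, a+b−1)] → w = 0.13

0.13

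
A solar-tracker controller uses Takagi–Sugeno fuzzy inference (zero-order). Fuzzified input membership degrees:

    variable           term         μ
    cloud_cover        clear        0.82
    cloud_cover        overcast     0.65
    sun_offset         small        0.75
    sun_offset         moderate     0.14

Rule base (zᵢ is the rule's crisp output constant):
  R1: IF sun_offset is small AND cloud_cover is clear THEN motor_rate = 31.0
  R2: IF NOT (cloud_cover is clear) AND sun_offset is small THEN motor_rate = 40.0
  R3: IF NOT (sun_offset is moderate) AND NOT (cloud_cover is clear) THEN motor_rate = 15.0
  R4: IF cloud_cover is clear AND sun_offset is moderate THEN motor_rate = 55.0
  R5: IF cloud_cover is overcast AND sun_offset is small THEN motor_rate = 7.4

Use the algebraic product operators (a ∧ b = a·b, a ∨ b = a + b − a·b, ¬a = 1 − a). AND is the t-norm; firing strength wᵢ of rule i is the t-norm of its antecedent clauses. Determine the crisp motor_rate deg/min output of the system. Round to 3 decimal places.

24.357

R1 (z=31.0): small=0.75, clear=0.82; AND[a·b] → w = 0.6150
R2 (z=40.0): ¬clear=1−0.82=0.18, small=0.75; AND[a·b] → w = 0.1350
R3 (z=15.0): ¬moderate=1−0.14=0.86, ¬clear=1−0.82=0.18; AND[a·b] → w = 0.1548
R4 (z=55.0): clear=0.82, moderate=0.14; AND[a·b] → w = 0.1148
R5 (z=7.4): overcast=0.65, small=0.75; AND[a·b] → w = 0.4875
Weighted average = (0.6150·31.0 + 0.1350·40.0 + 0.1548·15.0 + 0.1148·55.0 + 0.4875·7.4) / (0.6150 + 0.1350 + 0.1548 + 0.1148 + 0.4875)
  = 36.7085 / 1.5071 = 24.357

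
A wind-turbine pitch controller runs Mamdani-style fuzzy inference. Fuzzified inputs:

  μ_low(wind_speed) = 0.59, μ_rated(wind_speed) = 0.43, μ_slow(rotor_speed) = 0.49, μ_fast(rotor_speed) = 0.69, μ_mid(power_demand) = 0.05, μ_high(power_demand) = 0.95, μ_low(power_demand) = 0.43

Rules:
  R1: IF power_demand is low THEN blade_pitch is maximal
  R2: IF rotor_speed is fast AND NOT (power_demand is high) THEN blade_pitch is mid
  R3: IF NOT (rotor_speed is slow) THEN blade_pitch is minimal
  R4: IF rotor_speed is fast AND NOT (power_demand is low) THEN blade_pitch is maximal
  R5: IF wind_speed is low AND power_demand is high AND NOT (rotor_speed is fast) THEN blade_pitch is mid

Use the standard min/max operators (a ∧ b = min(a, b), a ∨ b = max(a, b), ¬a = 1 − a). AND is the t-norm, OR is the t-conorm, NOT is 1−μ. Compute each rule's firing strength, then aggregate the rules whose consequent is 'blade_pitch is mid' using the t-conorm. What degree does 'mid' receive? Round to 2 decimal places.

R1: low=0.43 → w = 0.43
R2: fast=0.69, ¬high=1−0.95=0.05; AND[min(a, b)] → w = 0.05
R3: ¬slow=1−0.49=0.51 → w = 0.51
R4: fast=0.69, ¬low=1−0.43=0.57; AND[min(a, b)] → w = 0.57
R5: low=0.59, high=0.95, ¬fast=1−0.69=0.31; AND[min(a, b)] → w = 0.31
Rules with consequent 'mid': {R2, R5} → strengths 0.05, 0.31
Aggregate via t-conorm [max(a, b)]: 0.31

0.31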